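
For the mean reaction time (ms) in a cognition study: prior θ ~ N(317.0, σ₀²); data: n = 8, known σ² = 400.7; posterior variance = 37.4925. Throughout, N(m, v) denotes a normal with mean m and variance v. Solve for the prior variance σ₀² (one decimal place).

σ₀² = 149.1

Posterior precision equals prior precision plus data precision: 1/σ_n² = 1/σ₀² + n/σ².
So 1/σ₀² = 1/37.4925 − 8/400.7 = 0.026672 − 0.019965 = 0.006707.
Hence σ₀² = 1/0.006707 ≈ 149.1.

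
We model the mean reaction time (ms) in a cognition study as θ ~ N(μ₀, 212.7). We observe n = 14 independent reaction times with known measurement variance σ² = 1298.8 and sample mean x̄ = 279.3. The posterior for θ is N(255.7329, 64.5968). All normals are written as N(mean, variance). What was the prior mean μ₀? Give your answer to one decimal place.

With known observation variance, the Normal–Normal posterior has precision τ_n = τ₀ + n/σ² and mean μ_n = (τ₀μ₀ + (n/σ²)x̄)/τ_n.
Here τ₀ = 1/212.7 = 0.004701 and τ_data = 14/1298.8 = 0.010779, so τ_n = 0.015480.
Rearranging for μ₀: μ₀ = (μ_n·τ_n − τ_data·x̄)/τ₀ = (255.7329·0.015480 − 0.010779·279.3) / 0.004701 = 0.948171/0.004701 ≈ 201.7.

μ₀ = 201.7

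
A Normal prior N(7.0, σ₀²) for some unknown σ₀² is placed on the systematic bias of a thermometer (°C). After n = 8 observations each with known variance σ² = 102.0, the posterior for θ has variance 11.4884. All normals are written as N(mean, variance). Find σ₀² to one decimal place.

σ₀² = 116.1

For the Normal–Normal model with known σ², precisions add: τ_n = τ₀ + n/σ².
So 1/σ₀² = 1/11.4884 − 8/102.0 = 0.087044 − 0.078431 = 0.008613.
Hence σ₀² = 1/0.008613 ≈ 116.1.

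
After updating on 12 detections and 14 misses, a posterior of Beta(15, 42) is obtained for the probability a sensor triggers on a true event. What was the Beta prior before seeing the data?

Beta(3, 28)

Under Beta–binomial conjugacy the posterior parameters are (α+s, β+f).
Subtract the data counts: 15−12=3, 42−14=28.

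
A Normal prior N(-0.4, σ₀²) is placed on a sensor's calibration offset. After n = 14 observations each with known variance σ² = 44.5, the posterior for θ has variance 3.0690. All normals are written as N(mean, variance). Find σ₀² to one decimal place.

σ₀² = 89.0

Posterior precision equals prior precision plus data precision: 1/σ_n² = 1/σ₀² + n/σ².
So 1/σ₀² = 1/3.0690 − 14/44.5 = 0.325839 − 0.314607 = 0.011232.
Hence σ₀² = 1/0.011232 ≈ 89.0.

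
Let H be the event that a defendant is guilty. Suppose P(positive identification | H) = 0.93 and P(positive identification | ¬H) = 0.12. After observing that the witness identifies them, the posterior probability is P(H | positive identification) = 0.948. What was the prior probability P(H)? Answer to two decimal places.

P(H) = 0.70

In odds form, posterior odds = prior odds × likelihood ratio, so prior odds = posterior odds ÷ LR.
Posterior odds = 0.948/(1−0.948) = 18.2308. LR = 0.93/0.12 = 7.7500.
Prior odds = 18.2308/7.7500 = 2.3524, so P(H) = 2.3524/(1+2.3524) ≈ 0.70.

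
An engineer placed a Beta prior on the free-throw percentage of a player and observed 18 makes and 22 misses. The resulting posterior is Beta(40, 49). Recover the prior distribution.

Under Beta–binomial conjugacy the posterior parameters are (a+s, b+f).
So a = 40 − 18 = 22 and b = 49 − 22 = 27.

Beta(22, 27)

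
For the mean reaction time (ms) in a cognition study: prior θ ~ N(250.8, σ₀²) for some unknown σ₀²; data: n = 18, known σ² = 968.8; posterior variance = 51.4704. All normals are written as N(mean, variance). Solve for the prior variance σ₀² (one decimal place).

σ₀² = 1177.9

Posterior precision equals prior precision plus data precision: 1/σ_n² = 1/σ₀² + n/σ².
So 1/σ₀² = 1/51.4704 − 18/968.8 = 0.019429 − 0.018580 = 0.000849.
Hence σ₀² = 1/0.000849 ≈ 1177.9.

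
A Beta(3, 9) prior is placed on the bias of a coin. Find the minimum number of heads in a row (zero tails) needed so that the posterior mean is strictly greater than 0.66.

After k heads and 0 tails the posterior is Beta(3+k, 9), with mean (3+k)/(3+9+k).
Set (3+k)/(12+k) > 0.66 and solve: k > (0.66·12 − 3)/(1 − 0.66) = 14.471.
The smallest integer exceeding 14.471 is 15.

k = 15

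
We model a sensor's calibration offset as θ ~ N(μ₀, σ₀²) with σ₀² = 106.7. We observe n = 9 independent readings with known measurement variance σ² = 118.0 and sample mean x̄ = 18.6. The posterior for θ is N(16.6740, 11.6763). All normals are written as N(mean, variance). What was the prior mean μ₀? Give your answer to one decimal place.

μ₀ = 1.0

The posterior mean is a precision-weighted average: μ_n = (τ₀μ₀ + τ_data·x̄)/(τ₀+τ_data), with τ₀=1/σ₀² and τ_data=n/σ².
Here τ₀ = 1/106.7 = 0.009372 and τ_data = 9/118.0 = 0.076271, so τ_n = 0.085643.
Rearranging for μ₀: μ₀ = (μ_n·τ_n − τ_data·x̄)/τ₀ = (16.6740·0.085643 − 0.076271·18.6) / 0.009372 = 0.009371/0.009372 ≈ 1.0.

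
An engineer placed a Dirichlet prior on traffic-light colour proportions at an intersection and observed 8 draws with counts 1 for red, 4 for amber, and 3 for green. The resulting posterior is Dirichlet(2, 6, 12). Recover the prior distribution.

For a Dirichlet(α) prior with multinomial counts c, the posterior is Dirichlet(α + c) componentwise.
Subtract each count from the matching posterior parameter: 2−1=1, 6−4=2, 12−3=9.

Dirichlet(1, 2, 9)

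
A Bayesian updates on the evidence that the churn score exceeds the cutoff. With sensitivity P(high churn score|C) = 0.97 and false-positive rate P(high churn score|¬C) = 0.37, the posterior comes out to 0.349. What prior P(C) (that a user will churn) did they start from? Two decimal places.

In odds form, posterior odds = prior odds × likelihood ratio, so prior odds = posterior odds ÷ LR.
Posterior odds = 0.349/(1−0.349) = 0.5361. LR = 0.97/0.37 = 2.6216.
Prior odds = 0.5361/2.6216 = 0.2045, so P(C) = 0.2045/(1+0.2045) ≈ 0.17.

P(C) = 0.17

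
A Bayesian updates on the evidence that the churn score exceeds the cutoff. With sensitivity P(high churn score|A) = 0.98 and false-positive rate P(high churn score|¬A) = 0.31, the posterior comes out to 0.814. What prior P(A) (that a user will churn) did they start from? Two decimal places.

In odds form, posterior odds = prior odds × likelihood ratio, so prior odds = posterior odds ÷ LR.
Posterior odds = 0.814/(1−0.814) = 4.3763. LR = 0.98/0.31 = 3.1613.
Prior odds = 4.3763/3.1613 = 1.3843, so P(A) = 1.3843/(1+1.3843) ≈ 0.58.

P(A) = 0.58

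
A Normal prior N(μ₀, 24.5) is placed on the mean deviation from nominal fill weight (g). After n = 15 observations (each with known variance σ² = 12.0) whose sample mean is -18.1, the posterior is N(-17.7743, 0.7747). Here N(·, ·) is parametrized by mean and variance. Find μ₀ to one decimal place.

The posterior mean is a precision-weighted average: μ_n = (τ₀μ₀ + τ_data·x̄)/(τ₀+τ_data), with τ₀=1/σ₀² and τ_data=n/σ².
Here τ₀ = 1/24.5 = 0.040816 and τ_data = 15/12.0 = 1.250000, so τ_n = 1.290816.
Rearranging for μ₀: μ₀ = (μ_n·τ_n − τ_data·x̄)/τ₀ = (-17.7743·1.290816 − 1.250000·-18.1) / 0.040816 = -0.318351/0.040816 ≈ -7.8.

μ₀ = -7.8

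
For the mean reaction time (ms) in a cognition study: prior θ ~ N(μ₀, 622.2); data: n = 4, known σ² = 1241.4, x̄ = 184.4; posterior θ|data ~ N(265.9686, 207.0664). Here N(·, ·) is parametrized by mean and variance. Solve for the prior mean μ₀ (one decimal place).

The posterior mean is a precision-weighted average: μ_n = (τ₀μ₀ + τ_data·x̄)/(τ₀+τ_data), with τ₀=1/σ₀² and τ_data=n/σ².
Here τ₀ = 1/622.2 = 0.001607 and τ_data = 4/1241.4 = 0.003222, so τ_n = 0.004829.
Rearranging for μ₀: μ₀ = (μ_n·τ_n − τ_data·x̄)/τ₀ = (265.9686·0.004829 − 0.003222·184.4) / 0.001607 = 0.690226/0.001607 ≈ 429.5.

μ₀ = 429.5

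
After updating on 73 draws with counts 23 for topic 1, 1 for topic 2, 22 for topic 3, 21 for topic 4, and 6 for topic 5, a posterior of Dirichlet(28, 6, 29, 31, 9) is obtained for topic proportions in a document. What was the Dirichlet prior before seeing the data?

For a Dirichlet(α) prior with multinomial counts c, the posterior is Dirichlet(α + c) componentwise.
Subtract each count from the matching posterior parameter: 28−23=5, 6−1=5, 29−22=7, 31−21=10, 9−6=3.

Dirichlet(5, 5, 7, 10, 3)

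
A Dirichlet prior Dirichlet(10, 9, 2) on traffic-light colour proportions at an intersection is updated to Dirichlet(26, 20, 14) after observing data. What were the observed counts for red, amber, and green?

For a Dirichlet(α) prior with multinomial counts c, the posterior is Dirichlet(α + c) componentwise.
Counts are posterior − prior componentwise: 26−10=16, 20−9=11, 14−2=12.

counts (16, 11, 12)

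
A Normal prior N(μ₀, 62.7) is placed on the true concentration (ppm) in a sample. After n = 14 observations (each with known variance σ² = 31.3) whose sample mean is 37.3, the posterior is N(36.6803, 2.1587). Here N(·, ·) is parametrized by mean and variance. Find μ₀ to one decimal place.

With known observation variance, the Normal–Normal posterior has precision τ_n = τ₀ + n/σ² and mean μ_n = (τ₀μ₀ + (n/σ²)x̄)/τ_n.
Here τ₀ = 1/62.7 = 0.015949 and τ_data = 14/31.3 = 0.447284, so τ_n = 0.463233.
Rearranging for μ₀: μ₀ = (μ_n·τ_n − τ_data·x̄)/τ₀ = (36.6803·0.463233 − 0.447284·37.3) / 0.015949 = 0.307832/0.015949 ≈ 19.3.

μ₀ = 19.3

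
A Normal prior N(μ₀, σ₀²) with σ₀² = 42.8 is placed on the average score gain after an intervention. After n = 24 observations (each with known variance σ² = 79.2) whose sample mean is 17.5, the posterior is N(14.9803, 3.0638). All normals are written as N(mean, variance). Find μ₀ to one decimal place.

μ₀ = -17.7

With known observation variance, the Normal–Normal posterior has precision τ_n = τ₀ + n/σ² and mean μ_n = (τ₀μ₀ + (n/σ²)x̄)/τ_n.
Here τ₀ = 1/42.8 = 0.023364 and τ_data = 24/79.2 = 0.303030, so τ_n = 0.326394.
Rearranging for μ₀: μ₀ = (μ_n·τ_n − τ_data·x̄)/τ₀ = (14.9803·0.326394 − 0.303030·17.5) / 0.023364 = -0.413545/0.023364 ≈ -17.7.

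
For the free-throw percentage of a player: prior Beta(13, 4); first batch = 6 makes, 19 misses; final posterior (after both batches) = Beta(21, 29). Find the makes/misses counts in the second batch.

2 makes and 6 misses

Because Beta–binomial updating is additive in the counts, the combined data contributed (α_post−α_prior, β_post−β_prior) successes and failures.
Total across both batches: 21−13=8 makes, 29−4=25 misses.
Subtract the first batch: 8−6=2 makes and 25−19=6 misses.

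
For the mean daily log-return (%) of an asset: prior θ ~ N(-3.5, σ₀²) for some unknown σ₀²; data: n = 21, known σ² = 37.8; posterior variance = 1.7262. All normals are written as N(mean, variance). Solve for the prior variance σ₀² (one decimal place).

σ₀² = 42.1

For the Normal–Normal model with known σ², precisions add: τ_n = τ₀ + n/σ².
So 1/σ₀² = 1/1.7262 − 21/37.8 = 0.579307 − 0.555556 = 0.023751.
Hence σ₀² = 1/0.023751 ≈ 42.1.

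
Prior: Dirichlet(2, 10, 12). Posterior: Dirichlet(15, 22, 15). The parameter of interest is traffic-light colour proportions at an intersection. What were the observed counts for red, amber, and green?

For a Dirichlet(α) prior with multinomial counts c, the posterior is Dirichlet(α + c) componentwise.
Counts are posterior − prior componentwise: 15−2=13, 22−10=12, 15−12=3.

counts (13, 12, 3)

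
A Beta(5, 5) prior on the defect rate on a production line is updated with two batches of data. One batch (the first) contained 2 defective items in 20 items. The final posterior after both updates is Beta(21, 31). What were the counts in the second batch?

14 defective items and 8 good items

Because Beta–binomial updating is additive in the counts, the combined data contributed (α_post−α_prior, β_post−β_prior) successes and failures.
Total across both batches: 21−5=16 defective items, 31−5=26 good items.
Subtract the first batch: 16−2=14 defective items and 26−18=8 good items.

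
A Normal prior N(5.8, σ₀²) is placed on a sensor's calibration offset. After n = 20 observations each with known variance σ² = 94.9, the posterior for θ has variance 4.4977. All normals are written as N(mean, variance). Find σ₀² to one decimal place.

For the Normal–Normal model with known σ², precisions add: τ_n = τ₀ + n/σ².
So 1/σ₀² = 1/4.4977 − 20/94.9 = 0.222336 − 0.210748 = 0.011588.
Hence σ₀² = 1/0.011588 ≈ 86.3.

σ₀² = 86.3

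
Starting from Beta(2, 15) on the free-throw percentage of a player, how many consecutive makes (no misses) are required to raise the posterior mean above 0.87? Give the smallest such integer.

After k makes and 0 misses the posterior is Beta(2+k, 15), with mean (2+k)/(2+15+k).
Set (2+k)/(17+k) > 0.87 and solve: k > (0.87·17 − 2)/(1 − 0.87) = 98.385.
The smallest integer exceeding 98.385 is 99.

k = 99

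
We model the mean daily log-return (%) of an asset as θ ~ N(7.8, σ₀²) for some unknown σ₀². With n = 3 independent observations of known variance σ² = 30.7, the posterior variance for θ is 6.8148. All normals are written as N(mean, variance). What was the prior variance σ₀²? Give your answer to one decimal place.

Posterior precision equals prior precision plus data precision: 1/σ_n² = 1/σ₀² + n/σ².
So 1/σ₀² = 1/6.8148 − 3/30.7 = 0.146739 − 0.097720 = 0.049019.
Hence σ₀² = 1/0.049019 ≈ 20.4.

σ₀² = 20.4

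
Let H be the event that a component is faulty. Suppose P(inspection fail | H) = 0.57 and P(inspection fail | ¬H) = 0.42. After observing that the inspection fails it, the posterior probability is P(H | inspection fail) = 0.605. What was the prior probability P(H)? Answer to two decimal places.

In odds form, posterior odds = prior odds × likelihood ratio, so prior odds = posterior odds ÷ LR.
Posterior odds = 0.605/(1−0.605) = 1.5316. LR = 0.57/0.42 = 1.3571.
Prior odds = 1.5316/1.3571 = 1.1286, so P(H) = 1.1286/(1+1.1286) ≈ 0.53.

P(H) = 0.53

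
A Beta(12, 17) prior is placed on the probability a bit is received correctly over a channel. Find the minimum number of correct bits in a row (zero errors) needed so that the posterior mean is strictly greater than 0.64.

k = 19

After k correct bits and 0 errors the posterior is Beta(12+k, 17), with mean (12+k)/(12+17+k).
Set (12+k)/(29+k) > 0.64 and solve: k > (0.64·29 − 12)/(1 − 0.64) = 18.222.
The smallest integer exceeding 18.222 is 19.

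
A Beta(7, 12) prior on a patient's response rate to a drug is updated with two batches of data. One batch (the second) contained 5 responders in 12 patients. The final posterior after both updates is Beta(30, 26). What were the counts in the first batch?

18 responders and 7 non-responders

Because Beta–binomial updating is additive in the counts, the combined data contributed (α_post−α_prior, β_post−β_prior) successes and failures.
Total across both batches: 30−7=23 responders, 26−12=14 non-responders.
Subtract the second batch: 23−5=18 responders and 14−7=7 non-responders.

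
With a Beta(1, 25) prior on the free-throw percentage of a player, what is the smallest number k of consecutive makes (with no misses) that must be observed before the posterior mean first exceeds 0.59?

k = 35

After k makes and 0 misses the posterior is Beta(1+k, 25), with mean (1+k)/(1+25+k).
Set (1+k)/(26+k) > 0.59 and solve: k > (0.59·26 − 1)/(1 − 0.59) = 34.976.
The smallest integer exceeding 34.976 is 35, and checking k=35: (36)/(61) = 0.5902 > 0.59.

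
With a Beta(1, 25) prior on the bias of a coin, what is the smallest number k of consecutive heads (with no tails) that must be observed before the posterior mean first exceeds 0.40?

After k heads and 0 tails the posterior is Beta(1+k, 25), with mean (1+k)/(1+25+k).
Set (1+k)/(26+k) > 0.40 and solve: k > (0.40·26 − 1)/(1 − 0.40) = 15.667.
The smallest integer exceeding 15.667 is 16, and checking k=16: (17)/(42) = 0.4048 > 0.40.

k = 16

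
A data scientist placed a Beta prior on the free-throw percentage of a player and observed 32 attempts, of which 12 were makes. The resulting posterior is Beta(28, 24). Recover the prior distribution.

Beta is conjugate to the binomial likelihood: posterior = Beta(a+s, b+f).
So a = 28 − 12 = 16 and b = 24 − 20 = 4.

Beta(16, 4)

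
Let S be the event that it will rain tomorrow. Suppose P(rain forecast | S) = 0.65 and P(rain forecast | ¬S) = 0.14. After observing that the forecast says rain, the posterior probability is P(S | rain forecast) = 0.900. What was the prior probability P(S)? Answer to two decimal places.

P(S) = 0.66

Bayes' rule in odds form gives O(S|E) = O(S)·[P(E|S)/P(E|¬S)], hence O(S) = O(S|E)/LR.
Posterior odds = 0.900/(1−0.900) = 9.0000. LR = 0.65/0.14 = 4.6429.
Prior odds = 9.0000/4.6429 = 1.9384, so P(S) = 1.9384/(1+1.9384) ≈ 0.66.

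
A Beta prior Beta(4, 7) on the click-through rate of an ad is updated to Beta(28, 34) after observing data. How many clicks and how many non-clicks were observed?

Beta is conjugate to the binomial likelihood: posterior = Beta(α+s, β+f).
Match parameters: s=28−4=24, f=34−7=27.

24 clicks and 27 non-clicks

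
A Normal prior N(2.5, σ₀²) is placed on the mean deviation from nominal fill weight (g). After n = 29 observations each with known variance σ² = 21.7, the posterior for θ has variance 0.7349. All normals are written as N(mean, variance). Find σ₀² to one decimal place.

For the Normal–Normal model with known σ², precisions add: τ_n = τ₀ + n/σ².
So 1/σ₀² = 1/0.7349 − 29/21.7 = 1.360729 − 1.336406 = 0.024323.
Hence σ₀² = 1/0.024323 ≈ 41.1.

σ₀² = 41.1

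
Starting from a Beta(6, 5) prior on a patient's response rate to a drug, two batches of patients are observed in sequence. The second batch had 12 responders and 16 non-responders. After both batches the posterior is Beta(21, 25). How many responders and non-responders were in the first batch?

Because Beta–binomial updating is additive in the counts, the combined data contributed (α_post−α_prior, β_post−β_prior) successes and failures.
Total across both batches: 21−6=15 responders, 25−5=20 non-responders.
Subtract the second batch: 15−12=3 responders and 20−16=4 non-responders.

3 responders and 4 non-responders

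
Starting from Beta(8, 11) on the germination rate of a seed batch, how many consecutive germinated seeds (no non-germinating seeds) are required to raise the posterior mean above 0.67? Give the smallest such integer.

k = 15

After k germinated seeds and 0 non-germinating seeds the posterior is Beta(8+k, 11), with mean (8+k)/(8+11+k).
Set (8+k)/(19+k) > 0.67 and solve: k > (0.67·19 − 8)/(1 − 0.67) = 14.333.
The smallest integer exceeding 14.333 is 15, and checking k=15: (23)/(34) = 0.6765 > 0.67.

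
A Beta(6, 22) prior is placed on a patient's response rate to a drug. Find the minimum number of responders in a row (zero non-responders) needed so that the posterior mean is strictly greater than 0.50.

k = 17

After k responders and 0 non-responders the posterior is Beta(6+k, 22), with mean (6+k)/(6+22+k).
Set (6+k)/(28+k) > 0.50 and solve: k > (0.50·28 − 6)/(1 − 0.50) = 16.000.
The smallest integer exceeding 16.000 is 17, and checking k=17: (23)/(45) = 0.5111 > 0.50.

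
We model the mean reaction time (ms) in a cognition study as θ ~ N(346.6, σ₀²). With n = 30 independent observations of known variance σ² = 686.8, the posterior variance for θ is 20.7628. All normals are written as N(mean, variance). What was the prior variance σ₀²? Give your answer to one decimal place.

For the Normal–Normal model with known σ², precisions add: τ_n = τ₀ + n/σ².
So 1/σ₀² = 1/20.7628 − 30/686.8 = 0.048163 − 0.043681 = 0.004482.
Hence σ₀² = 1/0.004482 ≈ 223.1.

σ₀² = 223.1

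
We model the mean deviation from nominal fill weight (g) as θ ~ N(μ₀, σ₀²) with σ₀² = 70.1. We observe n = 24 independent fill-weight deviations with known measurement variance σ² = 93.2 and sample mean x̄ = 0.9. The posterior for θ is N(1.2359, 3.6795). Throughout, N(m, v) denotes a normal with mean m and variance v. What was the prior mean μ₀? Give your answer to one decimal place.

With known observation variance, the Normal–Normal posterior has precision τ_n = τ₀ + n/σ² and mean μ_n = (τ₀μ₀ + (n/σ²)x̄)/τ_n.
Here τ₀ = 1/70.1 = 0.014265 and τ_data = 24/93.2 = 0.257511, so τ_n = 0.271776.
Rearranging for μ₀: μ₀ = (μ_n·τ_n − τ_data·x̄)/τ₀ = (1.2359·0.271776 − 0.257511·0.9) / 0.014265 = 0.104128/0.014265 ≈ 7.3.

μ₀ = 7.3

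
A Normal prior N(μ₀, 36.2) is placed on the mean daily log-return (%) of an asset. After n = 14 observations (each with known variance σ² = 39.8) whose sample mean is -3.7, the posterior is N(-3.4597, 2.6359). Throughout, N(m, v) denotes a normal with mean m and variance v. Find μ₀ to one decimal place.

The posterior mean is a precision-weighted average: μ_n = (τ₀μ₀ + τ_data·x̄)/(τ₀+τ_data), with τ₀=1/σ₀² and τ_data=n/σ².
Here τ₀ = 1/36.2 = 0.027624 and τ_data = 14/39.8 = 0.351759, so τ_n = 0.379383.
Rearranging for μ₀: μ₀ = (μ_n·τ_n − τ_data·x̄)/τ₀ = (-3.4597·0.379383 − 0.351759·-3.7) / 0.027624 = -0.011043/0.027624 ≈ -0.4.

μ₀ = -0.4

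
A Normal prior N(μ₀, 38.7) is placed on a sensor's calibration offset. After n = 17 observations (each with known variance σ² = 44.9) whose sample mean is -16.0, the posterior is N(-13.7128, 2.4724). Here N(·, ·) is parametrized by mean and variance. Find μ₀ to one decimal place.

The posterior mean is a precision-weighted average: μ_n = (τ₀μ₀ + τ_data·x̄)/(τ₀+τ_data), with τ₀=1/σ₀² and τ_data=n/σ².
Here τ₀ = 1/38.7 = 0.025840 and τ_data = 17/44.9 = 0.378619, so τ_n = 0.404459.
Rearranging for μ₀: μ₀ = (μ_n·τ_n − τ_data·x̄)/τ₀ = (-13.7128·0.404459 − 0.378619·-16.0) / 0.025840 = 0.511639/0.025840 ≈ 19.8.

μ₀ = 19.8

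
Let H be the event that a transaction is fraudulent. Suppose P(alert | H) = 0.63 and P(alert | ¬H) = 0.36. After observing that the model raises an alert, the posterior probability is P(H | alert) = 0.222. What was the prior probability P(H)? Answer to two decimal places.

P(H) = 0.14

In odds form, posterior odds = prior odds × likelihood ratio, so prior odds = posterior odds ÷ LR.
Posterior odds = 0.222/(1−0.222) = 0.2853. LR = 0.63/0.36 = 1.7500.
Prior odds = 0.2853/1.7500 = 0.1630, so P(H) = 0.1630/(1+0.1630) ≈ 0.14.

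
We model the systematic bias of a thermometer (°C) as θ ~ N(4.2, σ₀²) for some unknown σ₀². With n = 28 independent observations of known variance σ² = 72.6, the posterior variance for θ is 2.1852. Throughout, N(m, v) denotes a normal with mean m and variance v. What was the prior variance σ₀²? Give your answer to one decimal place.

σ₀² = 13.9

Posterior precision equals prior precision plus data precision: 1/σ_n² = 1/σ₀² + n/σ².
So 1/σ₀² = 1/2.1852 − 28/72.6 = 0.457624 − 0.385675 = 0.071949.
Hence σ₀² = 1/0.071949 ≈ 13.9.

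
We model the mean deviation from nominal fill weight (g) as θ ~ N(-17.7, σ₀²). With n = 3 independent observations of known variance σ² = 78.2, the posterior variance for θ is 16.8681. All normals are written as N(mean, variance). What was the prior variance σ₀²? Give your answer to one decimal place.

σ₀² = 47.8

For the Normal–Normal model with known σ², precisions add: τ_n = τ₀ + n/σ².
So 1/σ₀² = 1/16.8681 − 3/78.2 = 0.059283 − 0.038363 = 0.020920.
Hence σ₀² = 1/0.020920 ≈ 47.8.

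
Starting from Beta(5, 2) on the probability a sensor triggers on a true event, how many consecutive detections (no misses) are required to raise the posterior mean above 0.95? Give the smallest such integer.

k = 34

After k detections and 0 misses the posterior is Beta(5+k, 2), with mean (5+k)/(5+2+k).
Set (5+k)/(7+k) > 0.95 and solve: k > (0.95·7 − 5)/(1 − 0.95) = 33.000.
The smallest integer exceeding 33.000 is 34.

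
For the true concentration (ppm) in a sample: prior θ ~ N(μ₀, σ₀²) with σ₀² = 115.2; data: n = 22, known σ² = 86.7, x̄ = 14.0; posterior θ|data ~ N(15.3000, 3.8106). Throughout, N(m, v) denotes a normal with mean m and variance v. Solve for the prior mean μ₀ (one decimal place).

μ₀ = 53.3

With known observation variance, the Normal–Normal posterior has precision τ_n = τ₀ + n/σ² and mean μ_n = (τ₀μ₀ + (n/σ²)x̄)/τ_n.
Here τ₀ = 1/115.2 = 0.008681 and τ_data = 22/86.7 = 0.253749, so τ_n = 0.262430.
Rearranging for μ₀: μ₀ = (μ_n·τ_n − τ_data·x̄)/τ₀ = (15.3000·0.262430 − 0.253749·14.0) / 0.008681 = 0.462693/0.008681 ≈ 53.3.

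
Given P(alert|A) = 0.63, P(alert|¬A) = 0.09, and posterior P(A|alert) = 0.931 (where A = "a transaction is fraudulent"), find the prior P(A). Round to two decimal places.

P(A) = 0.66

Bayes' rule in odds form gives O(A|E) = O(A)·[P(E|A)/P(E|¬A)], hence O(A) = O(A|E)/LR.
Posterior odds = 0.931/(1−0.931) = 13.4928. LR = 0.63/0.09 = 7.0000.
Prior odds = 13.4928/7.0000 = 1.9275, so P(A) = 1.9275/(1+1.9275) ≈ 0.66.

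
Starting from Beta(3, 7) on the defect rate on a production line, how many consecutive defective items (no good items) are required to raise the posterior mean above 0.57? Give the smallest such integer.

After k defective items and 0 good items the posterior is Beta(3+k, 7), with mean (3+k)/(3+7+k).
Set (3+k)/(10+k) > 0.57 and solve: k > (0.57·10 − 3)/(1 − 0.57) = 6.279.
The smallest integer exceeding 6.279 is 7, and checking k=7: (10)/(17) = 0.5882 > 0.57.

k = 7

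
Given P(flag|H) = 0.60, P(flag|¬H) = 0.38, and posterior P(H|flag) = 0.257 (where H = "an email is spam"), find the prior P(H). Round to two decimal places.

P(H) = 0.18

Bayes' rule in odds form gives O(H|E) = O(H)·[P(E|H)/P(E|¬H)], hence O(H) = O(H|E)/LR.
Posterior odds = 0.257/(1−0.257) = 0.3459. LR = 0.60/0.38 = 1.5789.
Prior odds = 0.3459/1.5789 = 0.2191, so P(H) = 0.2191/(1+0.2191) ≈ 0.18.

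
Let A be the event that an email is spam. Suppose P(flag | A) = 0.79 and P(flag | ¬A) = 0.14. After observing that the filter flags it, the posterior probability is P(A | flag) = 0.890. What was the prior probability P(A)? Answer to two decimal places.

P(A) = 0.59

Bayes' rule in odds form gives O(A|E) = O(A)·[P(E|A)/P(E|¬A)], hence O(A) = O(A|E)/LR.
Posterior odds = 0.890/(1−0.890) = 8.0909. LR = 0.79/0.14 = 5.6429.
Prior odds = 8.0909/5.6429 = 1.4338, so P(A) = 1.4338/(1+1.4338) ≈ 0.59.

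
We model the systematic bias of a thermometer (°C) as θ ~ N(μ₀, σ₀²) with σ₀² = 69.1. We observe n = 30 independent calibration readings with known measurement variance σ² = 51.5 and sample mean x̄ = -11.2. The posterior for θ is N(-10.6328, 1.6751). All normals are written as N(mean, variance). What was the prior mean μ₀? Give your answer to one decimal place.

μ₀ = 12.2

With known observation variance, the Normal–Normal posterior has precision τ_n = τ₀ + n/σ² and mean μ_n = (τ₀μ₀ + (n/σ²)x̄)/τ_n.
Here τ₀ = 1/69.1 = 0.014472 and τ_data = 30/51.5 = 0.582524, so τ_n = 0.596996.
Rearranging for μ₀: μ₀ = (μ_n·τ_n − τ_data·x̄)/τ₀ = (-10.6328·0.596996 − 0.582524·-11.2) / 0.014472 = 0.176530/0.014472 ≈ 12.2.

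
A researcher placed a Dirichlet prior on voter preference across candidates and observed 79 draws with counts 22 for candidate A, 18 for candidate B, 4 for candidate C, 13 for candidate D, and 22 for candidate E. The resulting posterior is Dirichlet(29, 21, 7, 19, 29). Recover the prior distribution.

For a Dirichlet(α) prior with multinomial counts c, the posterior is Dirichlet(α + c) componentwise.
Subtract each count from the matching posterior parameter: 29−22=7, 21−18=3, 7−4=3, 19−13=6, 29−22=7.

Dirichlet(7, 3, 3, 6, 7)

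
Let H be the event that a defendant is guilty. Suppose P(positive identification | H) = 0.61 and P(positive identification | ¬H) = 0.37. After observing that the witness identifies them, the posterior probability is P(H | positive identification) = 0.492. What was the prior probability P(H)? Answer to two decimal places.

P(H) = 0.37

In odds form, posterior odds = prior odds × likelihood ratio, so prior odds = posterior odds ÷ LR.
Posterior odds = 0.492/(1−0.492) = 0.9685. LR = 0.61/0.37 = 1.6486.
Prior odds = 0.9685/1.6486 = 0.5875, so P(H) = 0.5875/(1+0.5875) ≈ 0.37.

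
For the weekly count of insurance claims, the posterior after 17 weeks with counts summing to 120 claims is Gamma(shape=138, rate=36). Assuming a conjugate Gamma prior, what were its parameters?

A Gamma(α, β) prior (rate parametrization) on a Poisson rate with n observations summing to S gives posterior Gamma(α+S, β+n).
So α = 138 − 120 = 18 and β = 36 − 17 = 19.

Gamma(shape=18, rate=19)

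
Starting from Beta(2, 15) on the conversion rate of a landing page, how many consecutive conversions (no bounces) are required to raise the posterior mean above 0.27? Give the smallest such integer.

k = 4

After k conversions and 0 bounces the posterior is Beta(2+k, 15), with mean (2+k)/(2+15+k).
Set (2+k)/(17+k) > 0.27 and solve: k > (0.27·17 − 2)/(1 − 0.27) = 3.548.
The smallest integer exceeding 3.548 is 4.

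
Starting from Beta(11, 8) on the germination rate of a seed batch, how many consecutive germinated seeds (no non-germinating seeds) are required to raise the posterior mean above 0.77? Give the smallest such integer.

k = 16

After k germinated seeds and 0 non-germinating seeds the posterior is Beta(11+k, 8), with mean (11+k)/(11+8+k).
Set (11+k)/(19+k) > 0.77 and solve: k > (0.77·19 − 11)/(1 − 0.77) = 15.783.
The smallest integer exceeding 15.783 is 16.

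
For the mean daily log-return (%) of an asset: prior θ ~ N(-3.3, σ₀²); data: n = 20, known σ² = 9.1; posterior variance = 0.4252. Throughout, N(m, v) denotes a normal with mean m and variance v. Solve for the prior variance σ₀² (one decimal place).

σ₀² = 6.5

For the Normal–Normal model with known σ², precisions add: τ_n = τ₀ + n/σ².
So 1/σ₀² = 1/0.4252 − 20/9.1 = 2.351834 − 2.197802 = 0.154032.
Hence σ₀² = 1/0.154032 ≈ 6.5.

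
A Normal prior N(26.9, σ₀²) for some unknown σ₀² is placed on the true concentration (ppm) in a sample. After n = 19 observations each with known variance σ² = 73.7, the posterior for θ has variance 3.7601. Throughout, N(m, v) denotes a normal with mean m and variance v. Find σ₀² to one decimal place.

For the Normal–Normal model with known σ², precisions add: τ_n = τ₀ + n/σ².
So 1/σ₀² = 1/3.7601 − 19/73.7 = 0.265950 − 0.257802 = 0.008148.
Hence σ₀² = 1/0.008148 ≈ 122.7.

σ₀² = 122.7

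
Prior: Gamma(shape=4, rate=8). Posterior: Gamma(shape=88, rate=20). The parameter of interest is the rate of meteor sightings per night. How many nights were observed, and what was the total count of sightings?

A Gamma(α, β) prior (rate parametrization) on a Poisson rate with n observations summing to S gives posterior Gamma(α+S, β+n).
Matching: Σxᵢ = 88 − 4 = 84 and n = 20 − 8 = 12.

n = 12 nights with total 84 sightings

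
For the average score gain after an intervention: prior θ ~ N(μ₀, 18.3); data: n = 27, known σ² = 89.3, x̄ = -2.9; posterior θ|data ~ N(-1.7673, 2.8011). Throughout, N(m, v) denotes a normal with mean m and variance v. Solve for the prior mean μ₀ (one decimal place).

μ₀ = 4.5

With known observation variance, the Normal–Normal posterior has precision τ_n = τ₀ + n/σ² and mean μ_n = (τ₀μ₀ + (n/σ²)x̄)/τ_n.
Here τ₀ = 1/18.3 = 0.054645 and τ_data = 27/89.3 = 0.302352, so τ_n = 0.356997.
Rearranging for μ₀: μ₀ = (μ_n·τ_n − τ_data·x̄)/τ₀ = (-1.7673·0.356997 − 0.302352·-2.9) / 0.054645 = 0.245900/0.054645 ≈ 4.5.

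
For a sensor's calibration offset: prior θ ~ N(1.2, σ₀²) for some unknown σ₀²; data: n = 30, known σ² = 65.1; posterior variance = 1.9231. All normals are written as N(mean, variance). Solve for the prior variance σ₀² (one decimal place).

σ₀² = 16.9

Posterior precision equals prior precision plus data precision: 1/σ_n² = 1/σ₀² + n/σ².
So 1/σ₀² = 1/1.9231 − 30/65.1 = 0.519994 − 0.460829 = 0.059165.
Hence σ₀² = 1/0.059165 ≈ 16.9.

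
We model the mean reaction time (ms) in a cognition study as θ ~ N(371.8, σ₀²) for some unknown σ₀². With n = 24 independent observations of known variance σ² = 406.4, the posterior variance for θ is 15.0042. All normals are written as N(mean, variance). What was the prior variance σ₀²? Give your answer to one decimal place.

σ₀² = 131.7

For the Normal–Normal model with known σ², precisions add: τ_n = τ₀ + n/σ².
So 1/σ₀² = 1/15.0042 − 24/406.4 = 0.066648 − 0.059055 = 0.007593.
Hence σ₀² = 1/0.007593 ≈ 131.7.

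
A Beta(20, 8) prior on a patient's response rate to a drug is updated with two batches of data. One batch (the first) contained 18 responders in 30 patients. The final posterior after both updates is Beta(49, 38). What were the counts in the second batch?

Because Beta–binomial updating is additive in the counts, the combined data contributed (α_post−α_prior, β_post−β_prior) successes and failures.
Total across both batches: 49−20=29 responders, 38−8=30 non-responders.
Subtract the first batch: 29−18=11 responders and 30−12=18 non-responders.

11 responders and 18 non-responders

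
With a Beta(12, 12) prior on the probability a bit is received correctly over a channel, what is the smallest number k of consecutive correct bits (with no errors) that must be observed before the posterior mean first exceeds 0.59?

k = 6

After k correct bits and 0 errors the posterior is Beta(12+k, 12), with mean (12+k)/(12+12+k).
Set (12+k)/(24+k) > 0.59 and solve: k > (0.59·24 − 12)/(1 − 0.59) = 5.268.
The smallest integer exceeding 5.268 is 6, and checking k=6: (18)/(30) = 0.6000 > 0.59.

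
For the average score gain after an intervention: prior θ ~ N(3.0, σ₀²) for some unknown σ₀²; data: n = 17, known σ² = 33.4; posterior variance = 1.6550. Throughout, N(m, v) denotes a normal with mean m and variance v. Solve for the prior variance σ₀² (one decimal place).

For the Normal–Normal model with known σ², precisions add: τ_n = τ₀ + n/σ².
So 1/σ₀² = 1/1.6550 − 17/33.4 = 0.604230 − 0.508982 = 0.095248.
Hence σ₀² = 1/0.095248 ≈ 10.5.

σ₀² = 10.5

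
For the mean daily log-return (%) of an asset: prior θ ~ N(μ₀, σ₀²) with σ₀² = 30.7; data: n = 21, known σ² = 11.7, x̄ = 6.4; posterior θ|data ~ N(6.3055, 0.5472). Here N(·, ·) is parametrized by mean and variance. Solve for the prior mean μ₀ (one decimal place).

With known observation variance, the Normal–Normal posterior has precision τ_n = τ₀ + n/σ² and mean μ_n = (τ₀μ₀ + (n/σ²)x̄)/τ_n.
Here τ₀ = 1/30.7 = 0.032573 and τ_data = 21/11.7 = 1.794872, so τ_n = 1.827445.
Rearranging for μ₀: μ₀ = (μ_n·τ_n − τ_data·x̄)/τ₀ = (6.3055·1.827445 − 1.794872·6.4) / 0.032573 = 0.035774/0.032573 ≈ 1.1.

μ₀ = 1.1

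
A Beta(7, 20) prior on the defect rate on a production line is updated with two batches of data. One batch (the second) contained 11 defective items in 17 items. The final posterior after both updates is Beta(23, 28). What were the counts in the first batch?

Because Beta–binomial updating is additive in the counts, the combined data contributed (α_post−α_prior, β_post−β_prior) successes and failures.
Total across both batches: 23−7=16 defective items, 28−20=8 good items.
Subtract the second batch: 16−11=5 defective items and 8−6=2 good items.

5 defective items and 2 good items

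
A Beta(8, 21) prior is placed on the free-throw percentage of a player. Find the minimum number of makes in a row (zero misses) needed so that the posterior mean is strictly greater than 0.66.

k = 33

After k makes and 0 misses the posterior is Beta(8+k, 21), with mean (8+k)/(8+21+k).
Set (8+k)/(29+k) > 0.66 and solve: k > (0.66·29 − 8)/(1 − 0.66) = 32.765.
The smallest integer exceeding 32.765 is 33, and checking k=33: (41)/(62) = 0.6613 > 0.66.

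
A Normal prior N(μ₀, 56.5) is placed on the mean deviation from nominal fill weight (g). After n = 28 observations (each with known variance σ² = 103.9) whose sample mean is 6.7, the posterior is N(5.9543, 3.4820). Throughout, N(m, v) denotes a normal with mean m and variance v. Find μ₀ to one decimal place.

The posterior mean is a precision-weighted average: μ_n = (τ₀μ₀ + τ_data·x̄)/(τ₀+τ_data), with τ₀=1/σ₀² and τ_data=n/σ².
Here τ₀ = 1/56.5 = 0.017699 and τ_data = 28/103.9 = 0.269490, so τ_n = 0.287189.
Rearranging for μ₀: μ₀ = (μ_n·τ_n − τ_data·x̄)/τ₀ = (5.9543·0.287189 − 0.269490·6.7) / 0.017699 = -0.095574/0.017699 ≈ -5.4.

μ₀ = -5.4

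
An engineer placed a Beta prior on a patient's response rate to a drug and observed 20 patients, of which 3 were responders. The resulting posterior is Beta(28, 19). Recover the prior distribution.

A Beta(a, b) prior with s successes and f failures in binomial data gives a Beta(a+s, b+f) posterior.
So a = 28 − 3 = 25 and b = 19 − 17 = 2.

Beta(25, 2)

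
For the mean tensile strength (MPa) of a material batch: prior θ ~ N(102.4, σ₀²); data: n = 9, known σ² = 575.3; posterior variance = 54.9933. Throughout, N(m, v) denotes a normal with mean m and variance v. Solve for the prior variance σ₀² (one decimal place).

For the Normal–Normal model with known σ², precisions add: τ_n = τ₀ + n/σ².
So 1/σ₀² = 1/54.9933 − 9/575.3 = 0.018184 − 0.015644 = 0.002540.
Hence σ₀² = 1/0.002540 ≈ 393.7.

σ₀² = 393.7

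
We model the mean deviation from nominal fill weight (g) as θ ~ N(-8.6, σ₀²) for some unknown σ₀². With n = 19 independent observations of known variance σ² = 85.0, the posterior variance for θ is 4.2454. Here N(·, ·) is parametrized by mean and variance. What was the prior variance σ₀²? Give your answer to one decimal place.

σ₀² = 83.2

Posterior precision equals prior precision plus data precision: 1/σ_n² = 1/σ₀² + n/σ².
So 1/σ₀² = 1/4.2454 − 19/85.0 = 0.235549 − 0.223529 = 0.012020.
Hence σ₀² = 1/0.012020 ≈ 83.2.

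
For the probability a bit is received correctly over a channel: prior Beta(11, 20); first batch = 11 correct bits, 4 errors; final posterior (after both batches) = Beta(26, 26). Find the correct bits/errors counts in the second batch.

4 correct bits and 2 errors

Sequential conjugate updates are equivalent to a single update on the pooled data, so total successes = posterior α − prior α and total failures = posterior β − prior β.
Total across both batches: 26−11=15 correct bits, 26−20=6 errors.
Subtract the first batch: 15−11=4 correct bits and 6−4=2 errors.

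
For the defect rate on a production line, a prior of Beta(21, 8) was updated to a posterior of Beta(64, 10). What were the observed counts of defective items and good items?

43 defective items and 2 good items

A Beta(a, b) prior with s successes and f failures in binomial data gives a Beta(a+s, b+f) posterior.
Match parameters: s=64−21=43, f=10−8=2.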